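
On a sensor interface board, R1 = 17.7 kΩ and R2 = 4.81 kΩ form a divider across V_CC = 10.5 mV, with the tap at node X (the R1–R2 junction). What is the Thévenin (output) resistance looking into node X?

R_th ≈ 3.78 kΩ

With V_CC suppressed (replaced by a short), R_th = R1 ‖ R2 = (17.70 × 4.81)/(17.70 + 4.81) = 3.782 kΩ.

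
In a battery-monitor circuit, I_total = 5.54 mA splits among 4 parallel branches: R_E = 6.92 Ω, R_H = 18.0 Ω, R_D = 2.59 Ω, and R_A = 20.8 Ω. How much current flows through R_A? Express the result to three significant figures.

Total conductance ΣG = 1/6.92 + 1/18.0 + 1/2.59 + 1/20.8 = 0.6342 (units of 1/Ω).
Current divider: I(R_A) = I_total · G_k/ΣG = 5.54 × (0.04808/0.6342) = 5.54 × 0.07580 = 0.4199 mA.

I ≈ 0.420 mA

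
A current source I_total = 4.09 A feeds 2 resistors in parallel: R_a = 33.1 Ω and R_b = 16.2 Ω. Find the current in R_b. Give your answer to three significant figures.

I ≈ 2.75 A

Two-branch current divider: I_k = I_total · R_other/(R_1 + R_2).
I(R_b) = 4.09 × 33.1/(33.1 + 16.2) = 4.09 × 0.6714 = 2.746 A.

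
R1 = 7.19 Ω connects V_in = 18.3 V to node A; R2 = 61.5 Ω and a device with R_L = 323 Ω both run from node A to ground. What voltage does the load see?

V_out ≈ 16.1 V

The load sits in parallel with R2, giving an effective lower resistance R2' = R2·R_L/(R2+R_L) = 51.66 Ω.
Now apply the divider: V_out = 18.3 × 0.8778 = 16.06 V.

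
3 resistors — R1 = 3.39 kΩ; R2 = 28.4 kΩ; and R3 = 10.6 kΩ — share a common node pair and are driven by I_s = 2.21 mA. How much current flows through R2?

I ≈ 0.183 mA

Conductances: ΣG = 1/3.39 + 1/28.4 + 1/10.6 = 0.4245 (1/kΩ).
R2 takes the fraction G_k/ΣG = 0.03521/0.4245 = 0.08294, so I = 2.21 × 0.08294 = 0.1833 mA.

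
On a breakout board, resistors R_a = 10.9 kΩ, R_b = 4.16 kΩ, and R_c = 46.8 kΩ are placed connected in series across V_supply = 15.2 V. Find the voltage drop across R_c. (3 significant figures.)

V ≈ 11.5 V

Series total: ΣR = 10.9 + 4.16 + 46.8 = 61.86 kΩ.
By the voltage-divider rule, V = 15.2 × 46.80/61.86 = 11.50 V.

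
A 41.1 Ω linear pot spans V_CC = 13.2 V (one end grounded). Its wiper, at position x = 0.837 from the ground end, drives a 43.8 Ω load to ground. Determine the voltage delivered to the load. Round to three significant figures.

Lower segment x·R_p = 34.40 Ω; upper segment (1−x)·R_p = 6.699 Ω.
Lower segment in parallel with the load: 34.40 ‖ 43.8 = 19.27 Ω.
Then V_out = V_CC · 19.27/(6.699 + 19.27) = 9.794 V.

V_out ≈ 9.79 V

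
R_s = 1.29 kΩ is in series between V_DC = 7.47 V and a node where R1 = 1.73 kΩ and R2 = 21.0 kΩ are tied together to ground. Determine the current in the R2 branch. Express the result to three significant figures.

I ≈ 0.197 mA

Parallel bank: R_p = 1/(1/1.73 + 1/21.0) = 1.598 kΩ.
V_A = 7.47 × 1.598/2.888 = 4.134 V.
I(R2) = V_A / R2 = 4.134/21.0 = 0.1968 mA.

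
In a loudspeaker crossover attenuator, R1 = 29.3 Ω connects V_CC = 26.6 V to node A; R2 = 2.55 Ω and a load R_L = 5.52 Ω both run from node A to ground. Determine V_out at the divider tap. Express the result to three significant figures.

The load sits in parallel with R2, giving an effective lower resistance R2' = R2·R_L/(R2+R_L) = 1.744 Ω.
Voltage divider with the loaded lower leg: V_out = 26.6 × 1.744/(29.3 + 1.744) = 26.6 × 0.05619 = 1.495 V.
(Unloaded it would be 2.13 V; the load pulls it down.)

V_out ≈ 1.49 V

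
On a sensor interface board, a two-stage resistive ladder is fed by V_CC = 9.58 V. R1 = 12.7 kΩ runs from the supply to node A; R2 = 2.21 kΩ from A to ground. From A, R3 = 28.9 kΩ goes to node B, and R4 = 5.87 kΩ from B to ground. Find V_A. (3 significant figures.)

V_A ≈ 1.35 V

Node A sees R2 in parallel with the series input of stage 2, R3 + R4 = 34.77 kΩ.
Effective lower resistance at A: R2 ‖ 34.77 = 2.078 kΩ.
V_A = 9.58 × 2.078/(12.7 + 2.078) = 1.347 V.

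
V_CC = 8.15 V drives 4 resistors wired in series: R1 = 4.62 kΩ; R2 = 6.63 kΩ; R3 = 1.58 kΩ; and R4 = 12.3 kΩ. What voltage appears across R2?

Total series resistance ΣR = 4.62 + 6.63 + 1.58 + 12.3 = 25.13 kΩ.
By the voltage-divider rule, V = 8.15 × 6.630/25.13 = 2.150 V.

V ≈ 2.15 V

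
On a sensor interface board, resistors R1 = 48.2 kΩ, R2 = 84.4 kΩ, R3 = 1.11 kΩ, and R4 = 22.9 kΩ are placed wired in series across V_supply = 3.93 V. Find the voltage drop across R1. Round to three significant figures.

Total series resistance ΣR = 48.2 + 84.4 + 1.11 + 22.9 = 156.6 kΩ.
By the voltage-divider rule, V = 3.93 × 48.20/156.6 = 1.210 V.

V ≈ 1.21 V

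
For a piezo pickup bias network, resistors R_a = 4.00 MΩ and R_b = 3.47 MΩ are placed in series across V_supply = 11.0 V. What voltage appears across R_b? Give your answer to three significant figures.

Total series resistance ΣR = 4.00 + 3.47 = 7.470 MΩ.
By the voltage-divider rule, V = 11.0 × 3.470/7.470 = 5.110 V.

V ≈ 5.11 V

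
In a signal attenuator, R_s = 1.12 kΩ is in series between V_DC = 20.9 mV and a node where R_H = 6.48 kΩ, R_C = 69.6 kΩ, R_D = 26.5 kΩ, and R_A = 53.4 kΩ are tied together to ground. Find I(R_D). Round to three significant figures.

Equivalent of the parallel group: R_p = 4.441 kΩ.
V_A = 20.9 × 4.441/5.561 = 16.69 mV.
Branch current I = V_A/R_D = 16.69/26.5 = 0.6299 µA.

I ≈ 0.630 µA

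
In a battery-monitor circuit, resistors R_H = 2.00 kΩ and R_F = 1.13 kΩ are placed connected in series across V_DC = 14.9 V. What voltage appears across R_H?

V ≈ 9.52 V

Total series resistance ΣR = 2.00 + 1.13 = 3.130 kΩ.
By the voltage-divider rule, V = 14.9 × 2.000/3.130 = 9.521 V.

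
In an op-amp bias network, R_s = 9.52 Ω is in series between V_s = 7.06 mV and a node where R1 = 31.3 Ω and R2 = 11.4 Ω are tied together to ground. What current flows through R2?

Combine the parallel branches: R_p = (1/31.3 + 1/11.4)⁻¹ = 8.356 Ω.
V_A by voltage divider: V_A = 7.06 × 8.356/(9.52 + 8.356) = 3.300 mV.
Branch current I = V_A/R2 = 3.300/11.4 = 0.2895 mA.

I ≈ 0.289 mA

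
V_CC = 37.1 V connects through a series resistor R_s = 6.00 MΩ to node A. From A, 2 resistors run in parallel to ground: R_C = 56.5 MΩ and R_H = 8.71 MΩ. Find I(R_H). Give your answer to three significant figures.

I ≈ 2.37 µA

Parallel bank: R_p = 1/(1/56.5 + 1/8.71) = 7.547 MΩ.
V_A = 37.1 × 7.547/13.55 = 20.67 V.
Branch current I = V_A/R_H = 20.67/8.71 = 2.373 µA.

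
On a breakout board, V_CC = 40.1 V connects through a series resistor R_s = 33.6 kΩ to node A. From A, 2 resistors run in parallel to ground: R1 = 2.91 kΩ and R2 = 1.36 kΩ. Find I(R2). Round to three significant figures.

I ≈ 0.792 mA

Parallel bank: R_p = 1/(1/2.91 + 1/1.36) = 0.9268 kΩ.
V_A by voltage divider: V_A = 40.1 × 0.9268/(33.6 + 0.9268) = 1.076 V.
Branch current I = V_A/R2 = 1.076/1.36 = 0.7915 mA.
(Equivalently: I_total = 1.161 mA, then current-divider fraction G_k/ΣG = 0.6815.)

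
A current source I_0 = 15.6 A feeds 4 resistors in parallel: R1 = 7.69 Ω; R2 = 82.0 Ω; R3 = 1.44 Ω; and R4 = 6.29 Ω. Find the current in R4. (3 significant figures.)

I ≈ 2.49 A

Total conductance ΣG = 1/7.69 + 1/82.0 + 1/1.44 + 1/6.29 = 0.9957 (units of 1/Ω).
By the current-divider rule, I = I_0 · G_k/ΣG = 15.6 × 0.1597 = 2.491 A.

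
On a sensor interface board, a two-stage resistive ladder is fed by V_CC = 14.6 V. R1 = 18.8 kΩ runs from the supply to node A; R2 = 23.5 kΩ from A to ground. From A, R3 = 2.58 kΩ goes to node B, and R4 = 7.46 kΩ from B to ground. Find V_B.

The second stage (R3 + R4 = 10.04 kΩ) loads node A in parallel with R2.
Effective lower resistance at A: R2 ‖ 10.04 = 7.035 kΩ.
V_A = 14.6 × 7.035/(18.8 + 7.035) = 3.975 V.
V_B = V_A × 0.7430 = 2.954 V.

V_B ≈ 2.95 V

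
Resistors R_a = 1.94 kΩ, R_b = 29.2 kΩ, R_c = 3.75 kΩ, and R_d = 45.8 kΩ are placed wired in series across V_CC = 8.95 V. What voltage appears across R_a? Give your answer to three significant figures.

V ≈ 0.215 V

Total series resistance ΣR = 1.94 + 29.2 + 3.75 + 45.8 = 80.69 kΩ.
By the voltage-divider rule, V = 8.95 × 1.940/80.69 = 0.2152 V.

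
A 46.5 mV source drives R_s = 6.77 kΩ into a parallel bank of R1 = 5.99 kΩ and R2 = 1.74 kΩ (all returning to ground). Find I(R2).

Combine the parallel branches: R_p = (1/5.99 + 1/1.74)⁻¹ = 1.348 kΩ.
V_A = 46.5 × 1.348/8.118 = 7.723 mV.
I(R2) = V_A / R2 = 7.723/1.74 = 4.438 µA.
(Check via current divider: I_total = 5.728 µA; share G_k/ΣG = 0.7749 → same result.)

I ≈ 4.44 µA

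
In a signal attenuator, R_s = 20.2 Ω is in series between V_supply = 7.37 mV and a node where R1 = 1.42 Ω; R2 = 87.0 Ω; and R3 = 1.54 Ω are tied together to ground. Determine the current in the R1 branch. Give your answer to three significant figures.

Parallel bank: R_p = 1/(1/1.42 + 1/87.0 + 1/1.54) = 0.7326 Ω.
V_A by voltage divider: V_A = 7.37 × 0.7326/(20.2 + 0.7326) = 0.2579 mV.
I(R1) = V_A / R1 = 0.2579/1.42 = 0.1816 mA.
(Equivalently: I_total = 0.3521 mA, then current-divider fraction G_k/ΣG = 0.5159.)

I ≈ 0.182 mA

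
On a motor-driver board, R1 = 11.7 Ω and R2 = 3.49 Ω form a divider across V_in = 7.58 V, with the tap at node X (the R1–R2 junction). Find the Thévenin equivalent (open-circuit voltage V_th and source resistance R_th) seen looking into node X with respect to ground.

V_th is the unloaded tap voltage: V_in · R2/(R1+R2) = 7.58 × 0.2298 = 1.742 V.
With V_in suppressed (replaced by a short), R_th = R1 ‖ R2 = (11.70 × 3.49)/(11.70 + 3.49) = 2.688 Ω.

V_th ≈ 1.74 V, R_th ≈ 2.69 Ω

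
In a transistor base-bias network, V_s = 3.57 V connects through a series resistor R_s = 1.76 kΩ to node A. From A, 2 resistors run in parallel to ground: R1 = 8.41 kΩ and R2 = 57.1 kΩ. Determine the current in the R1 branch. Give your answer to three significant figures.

Parallel bank: R_p = 1/(1/8.41 + 1/57.1) = 7.330 kΩ.
V_A = 3.57 × 7.330/9.090 = 2.879 V.
Branch current I = V_A/R1 = 2.879/8.41 = 0.3423 mA.
(Equivalently: I_total = 0.3927 mA, then current-divider fraction G_k/ΣG = 0.8716.)

I ≈ 0.342 mA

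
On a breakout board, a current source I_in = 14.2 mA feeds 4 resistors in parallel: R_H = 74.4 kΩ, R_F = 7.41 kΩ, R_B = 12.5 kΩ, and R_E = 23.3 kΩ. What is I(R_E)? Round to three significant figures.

I ≈ 2.25 mA

ΣG = 1/74.4 + 1/7.41 + 1/12.5 + 1/23.3 = 0.2713.
R_E takes the fraction G_k/ΣG = 0.04292/0.2713 = 0.1582, so I = 14.2 × 0.1582 = 2.246 mA.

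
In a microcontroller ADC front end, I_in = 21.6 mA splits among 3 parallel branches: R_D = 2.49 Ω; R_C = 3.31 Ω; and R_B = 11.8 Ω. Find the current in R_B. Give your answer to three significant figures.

I ≈ 2.32 mA

Conductances: ΣG = 1/2.49 + 1/3.31 + 1/11.8 = 0.7885 (1/Ω).
Current divider: I(R_B) = I_in · G_k/ΣG = 21.6 × (0.08475/0.7885) = 21.6 × 0.1075 = 2.322 mA.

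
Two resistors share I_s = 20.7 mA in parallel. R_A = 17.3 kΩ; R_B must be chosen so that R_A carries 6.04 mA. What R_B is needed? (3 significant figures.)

In a two-way split, I_A/I_s = R_B/(R_A + R_B).
6.04/20.7 = R_B/(R_A + R_B) → R_B = R_A · (0.2918)/(1 − 0.2918) = 17.3 × 0.4120 = 7.128 kΩ.

R_B ≈ 7.13 kΩ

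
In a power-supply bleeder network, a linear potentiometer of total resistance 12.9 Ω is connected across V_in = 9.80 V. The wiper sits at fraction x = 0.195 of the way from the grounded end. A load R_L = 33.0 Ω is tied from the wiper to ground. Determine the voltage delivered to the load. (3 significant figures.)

Split the track: R_lower = x·R_p = 2.516 Ω, R_upper = (1−x)·R_p = 10.38 Ω.
(x·R_p) ‖ R_L = 2.337 Ω.
V_out = 9.80 × 2.337/(10.38 + 2.337) = 1.801 V.

V_out ≈ 1.80 V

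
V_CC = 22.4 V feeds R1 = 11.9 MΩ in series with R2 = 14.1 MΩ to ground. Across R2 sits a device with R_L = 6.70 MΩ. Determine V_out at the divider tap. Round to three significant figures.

R2 ‖ R_L = (14.1 × 6.70)/(14.1 + 6.70) = 4.542 MΩ.
Now apply the divider: V_out = 22.4 × 0.2762 = 6.188 V.

V_out ≈ 6.19 V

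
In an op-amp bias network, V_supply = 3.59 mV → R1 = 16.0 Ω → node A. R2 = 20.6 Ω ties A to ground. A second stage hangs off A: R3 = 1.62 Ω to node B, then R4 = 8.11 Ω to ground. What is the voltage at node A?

V_A ≈ 1.05 mV

The second stage (R3 + R4 = 9.730 Ω) loads node A in parallel with R2.
Effective lower resistance at A: R2 ‖ 9.730 = 6.609 Ω.
First divider: V_A = V_supply · 6.609/(16.0 + 6.609) = 1.049 mV.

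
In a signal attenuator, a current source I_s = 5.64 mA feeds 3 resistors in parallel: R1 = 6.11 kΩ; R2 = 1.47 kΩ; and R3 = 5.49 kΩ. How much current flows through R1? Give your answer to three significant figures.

Total conductance ΣG = 1/6.11 + 1/1.47 + 1/5.49 = 1.026 (units of 1/kΩ).
Current divider: I(R1) = I_s · G_k/ΣG = 5.64 × (0.1637/1.026) = 5.64 × 0.1595 = 0.8996 mA.

I ≈ 0.900 mA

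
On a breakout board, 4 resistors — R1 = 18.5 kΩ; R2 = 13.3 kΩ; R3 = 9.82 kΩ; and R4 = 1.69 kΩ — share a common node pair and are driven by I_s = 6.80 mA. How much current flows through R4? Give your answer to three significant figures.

I ≈ 4.89 mA

Conductances: ΣG = 1/18.5 + 1/13.3 + 1/9.82 + 1/1.69 = 0.8228 (1/kΩ).
Current divider: I(R4) = I_s · G_k/ΣG = 6.80 × (0.5917/0.8228) = 6.80 × 0.7192 = 4.890 mA.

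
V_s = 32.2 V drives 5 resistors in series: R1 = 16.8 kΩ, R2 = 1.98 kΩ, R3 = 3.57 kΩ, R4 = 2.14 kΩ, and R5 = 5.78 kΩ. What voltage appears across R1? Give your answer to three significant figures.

Series total: ΣR = 16.8 + 1.98 + 3.57 + 2.14 + 5.78 = 30.27 kΩ.
Voltage divider: V = V_s · (16.80 / 30.27) = 32.2 × 0.5550 = 17.87 V.

V ≈ 17.9 V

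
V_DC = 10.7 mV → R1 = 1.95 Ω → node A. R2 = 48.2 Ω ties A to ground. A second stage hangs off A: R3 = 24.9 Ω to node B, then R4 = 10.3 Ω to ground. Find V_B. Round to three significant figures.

Looking into the second stage from A: R3 + R4 = 35.20 Ω appears in parallel with R2.
R2 ‖ (R3+R4) = 20.34 Ω.
First divider: V_A = V_DC · 20.34/(1.95 + 20.34) = 9.764 mV.
V_B = V_A × 0.2926 = 2.857 mV.

V_B ≈ 2.86 mV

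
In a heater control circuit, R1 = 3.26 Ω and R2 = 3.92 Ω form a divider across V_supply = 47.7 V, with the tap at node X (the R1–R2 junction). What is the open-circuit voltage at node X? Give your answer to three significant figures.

V_th ≈ 26.0 V

With X open, the divider is unloaded: V_th = 47.7 × 3.92/7.180 = 26.04 V.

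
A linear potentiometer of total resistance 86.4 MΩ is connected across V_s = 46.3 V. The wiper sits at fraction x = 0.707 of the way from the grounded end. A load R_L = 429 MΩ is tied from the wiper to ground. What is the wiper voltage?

Split the track: R_lower = x·R_p = 61.08 MΩ, R_upper = (1−x)·R_p = 25.32 MΩ.
Lower segment in parallel with the load: 61.08 ‖ 429 = 53.47 MΩ.
Then V_out = V_s · 53.47/(25.32 + 53.47) = 31.42 V.

V_out ≈ 31.4 V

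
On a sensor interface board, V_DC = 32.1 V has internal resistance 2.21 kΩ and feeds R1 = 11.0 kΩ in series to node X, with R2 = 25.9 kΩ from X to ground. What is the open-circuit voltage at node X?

R1' = 2.21 + 11.0 = 13.21 kΩ (source resistance + R1).
V_th is the unloaded tap voltage: V_DC · R2/(R1'+R2) = 32.1 × 0.6622 = 21.26 V.

V_th ≈ 21.3 V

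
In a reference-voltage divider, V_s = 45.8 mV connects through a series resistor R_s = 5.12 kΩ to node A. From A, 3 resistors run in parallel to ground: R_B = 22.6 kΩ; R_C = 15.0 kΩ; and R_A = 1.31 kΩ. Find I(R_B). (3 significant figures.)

I ≈ 0.370 µA

Equivalent of the parallel group: R_p = 1.144 kΩ.
V_A = 45.8 × 1.144/6.264 = 8.363 mV.
Branch current I = V_A/R_B = 8.363/22.6 = 0.3701 µA.
(Equivalently: I_total = 7.312 µA, then current-divider fraction G_k/ΣG = 0.05061.)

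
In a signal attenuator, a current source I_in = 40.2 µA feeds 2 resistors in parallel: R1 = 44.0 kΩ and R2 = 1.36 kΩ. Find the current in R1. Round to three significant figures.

I ≈ 1.21 µA

For two parallel branches, I_k = I_in · (other R)/(sum of R).
I(R1) = 40.2 × 1.36/(44.0 + 1.36) = 40.2 × 0.02998 = 1.205 µA.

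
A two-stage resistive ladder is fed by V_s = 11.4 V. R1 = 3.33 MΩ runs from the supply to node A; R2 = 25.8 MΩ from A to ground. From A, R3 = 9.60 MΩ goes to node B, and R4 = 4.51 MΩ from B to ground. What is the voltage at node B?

The second stage (R3 + R4 = 14.11 MΩ) loads node A in parallel with R2.
Effective lower resistance at A: R2 ‖ 14.11 = 9.121 MΩ.
V_A = 11.4 × 9.121/(3.33 + 9.121) = 8.351 V.
Stage 2 is unloaded, so V_B = V_A · R4/(R3+R4) = 8.351 × 4.51/14.11 = 2.669 V.

V_B ≈ 2.67 V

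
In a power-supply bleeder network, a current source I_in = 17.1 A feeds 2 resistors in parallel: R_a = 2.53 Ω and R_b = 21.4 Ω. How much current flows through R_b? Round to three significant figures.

I ≈ 1.81 A

Two-branch current divider: I_k = I_in · R_other/(R_1 + R_2).
So I = 17.1 × 2.53/23.93 = 1.808 A.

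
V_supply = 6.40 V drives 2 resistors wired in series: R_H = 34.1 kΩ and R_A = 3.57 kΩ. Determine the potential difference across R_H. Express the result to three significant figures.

ΣR = 34.1 + 3.57 = 37.67 kΩ.
By the voltage-divider rule, V = 6.40 × 34.10/37.67 = 5.793 V.

V ≈ 5.79 V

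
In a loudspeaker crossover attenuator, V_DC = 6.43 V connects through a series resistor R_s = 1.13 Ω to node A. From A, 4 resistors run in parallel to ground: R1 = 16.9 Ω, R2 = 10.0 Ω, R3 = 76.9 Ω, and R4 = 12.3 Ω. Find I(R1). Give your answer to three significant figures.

I ≈ 0.296 A

Equivalent of the parallel group: R_p = 3.945 Ω.
Node voltage V_A = V_DC · R_p/(R_s + R_p) = 6.43 × 0.7773 = 4.998 V.
Branch current I = V_A/R1 = 4.998/16.9 = 0.2958 A.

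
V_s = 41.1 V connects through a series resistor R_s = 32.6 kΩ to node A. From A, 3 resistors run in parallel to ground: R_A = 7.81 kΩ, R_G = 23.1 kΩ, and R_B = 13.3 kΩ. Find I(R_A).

Combine the parallel branches: R_p = (1/7.81 + 1/23.1 + 1/13.3)⁻¹ = 4.056 kΩ.
Node voltage V_A = V_s · R_p/(R_s + R_p) = 41.1 × 0.1107 = 4.548 V.
I(R_A) = V_A / R_A = 4.548/7.81 = 0.5824 mA.

I ≈ 0.582 mA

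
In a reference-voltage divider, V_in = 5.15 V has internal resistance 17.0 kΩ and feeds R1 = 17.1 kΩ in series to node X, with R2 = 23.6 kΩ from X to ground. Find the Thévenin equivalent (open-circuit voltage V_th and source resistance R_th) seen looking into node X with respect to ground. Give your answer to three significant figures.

V_th ≈ 2.11 V, R_th ≈ 13.9 kΩ

R1' = 17.0 + 17.1 = 34.10 kΩ (source resistance + R1).
V_th is the unloaded tap voltage: V_in · R2/(R1'+R2) = 5.15 × 0.4090 = 2.106 V.
Looking into X with the source shorted: R_th = R1'·R2/(R1'+R2) = 34.10 × 23.6/57.70 = 13.95 kΩ.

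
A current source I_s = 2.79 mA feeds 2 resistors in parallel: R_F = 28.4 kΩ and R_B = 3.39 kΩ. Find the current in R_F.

I ≈ 0.298 mA

Two-branch current divider: I_k = I_s · R_other/(R_1 + R_2).
So I = 2.79 × 3.39/31.79 = 0.2975 mA.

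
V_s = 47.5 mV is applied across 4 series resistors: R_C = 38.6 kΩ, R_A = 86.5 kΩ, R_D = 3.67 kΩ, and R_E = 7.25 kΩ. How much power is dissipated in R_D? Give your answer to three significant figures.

P ≈ 0.448 nW

ΣR = 136.0 kΩ → I = 47.5/136.0 = 0.3492 µA.
P(R_D) = I²·R_D = (0.3492)² × 3.67 = 0.4476 nW.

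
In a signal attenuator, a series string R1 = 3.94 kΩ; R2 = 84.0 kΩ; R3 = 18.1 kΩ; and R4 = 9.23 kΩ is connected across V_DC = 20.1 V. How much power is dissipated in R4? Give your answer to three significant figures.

Series current I = V_DC/ΣR = 20.1/115.3 = 0.1744 mA.
V(R4) = I·R = 1.609 V; P = V·I = 1.609 × 0.1744 = 0.2806 mW.

P ≈ 0.281 mW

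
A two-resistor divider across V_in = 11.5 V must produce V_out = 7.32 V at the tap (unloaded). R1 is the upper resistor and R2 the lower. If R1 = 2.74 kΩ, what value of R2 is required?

R2 ≈ 4.80 kΩ

V_out/V_in = R2/(R1+R2) = 0.6365.
Rearranging, R2 = R1·k/(1−k) = 2.74 × 1.751 = 4.798 kΩ.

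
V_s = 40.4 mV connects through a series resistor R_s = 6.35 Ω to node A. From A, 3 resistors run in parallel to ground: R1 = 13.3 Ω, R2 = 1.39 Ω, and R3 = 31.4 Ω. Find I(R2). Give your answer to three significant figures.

I ≈ 4.65 mA

Combine the parallel branches: R_p = (1/13.3 + 1/1.39 + 1/31.4)⁻¹ = 1.210 Ω.
V_A = 40.4 × 1.210/7.560 = 6.466 mV.
Branch current I = V_A/R2 = 6.466/1.39 = 4.652 mA.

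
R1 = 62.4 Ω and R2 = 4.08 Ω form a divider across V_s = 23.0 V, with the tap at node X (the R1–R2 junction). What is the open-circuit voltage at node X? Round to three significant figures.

Open-circuit (no load on X): V_th = V_s · R2/(R1 + R2) = 23.0 × 4.08/(62.40 + 4.08) = 1.412 V.

V_th ≈ 1.41 V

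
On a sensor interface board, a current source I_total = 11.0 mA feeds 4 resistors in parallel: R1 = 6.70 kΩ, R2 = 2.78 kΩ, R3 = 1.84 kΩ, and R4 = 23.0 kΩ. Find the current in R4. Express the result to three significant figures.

Total conductance ΣG = 1/6.70 + 1/2.78 + 1/1.84 + 1/23.0 = 1.096 (units of 1/kΩ).
R4 takes the fraction G_k/ΣG = 0.04348/1.096 = 0.03967, so I = 11.0 × 0.03967 = 0.4364 mA.

I ≈ 0.436 mA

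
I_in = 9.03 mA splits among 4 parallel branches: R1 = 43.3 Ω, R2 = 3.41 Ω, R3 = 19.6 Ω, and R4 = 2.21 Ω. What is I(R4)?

Conductances: ΣG = 1/43.3 + 1/3.41 + 1/19.6 + 1/2.21 = 0.8199 (1/Ω).
By the current-divider rule, I = I_in · G_k/ΣG = 9.03 × 0.5519 = 4.984 mA.

I ≈ 4.98 mA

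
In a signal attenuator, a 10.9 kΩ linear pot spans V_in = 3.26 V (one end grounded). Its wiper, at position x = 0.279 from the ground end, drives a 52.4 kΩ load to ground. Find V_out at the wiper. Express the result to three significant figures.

Split the track: R_lower = x·R_p = 3.041 kΩ, R_upper = (1−x)·R_p = 7.859 kΩ.
Lower segment in parallel with the load: 3.041 ‖ 52.4 = 2.874 kΩ.
Loaded-divider output: V_out = 3.26 × 0.2678 = 0.8730 V.
(Unloaded: V_out = x·V_in = 0.910 V.)

V_out ≈ 0.873 V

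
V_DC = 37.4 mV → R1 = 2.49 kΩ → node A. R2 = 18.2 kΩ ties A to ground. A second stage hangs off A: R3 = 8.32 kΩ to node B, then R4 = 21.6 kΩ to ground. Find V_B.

Node A sees R2 in parallel with the series input of stage 2, R3 + R4 = 29.92 kΩ.
Effective lower resistance at A: R2 ‖ 29.92 = 11.32 kΩ.
First divider: V_A = V_DC · 11.32/(2.49 + 11.32) = 30.65 mV.
Stage 2 is unloaded, so V_B = V_A · R4/(R3+R4) = 30.65 × 21.6/29.92 = 22.13 mV.

V_B ≈ 22.1 mV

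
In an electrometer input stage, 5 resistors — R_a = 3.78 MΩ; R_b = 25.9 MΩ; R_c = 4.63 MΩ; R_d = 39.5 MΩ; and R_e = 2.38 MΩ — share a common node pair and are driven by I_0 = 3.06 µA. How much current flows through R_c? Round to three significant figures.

ΣG = 1/3.78 + 1/25.9 + 1/4.63 + 1/39.5 + 1/2.38 = 0.9646.
By the current-divider rule, I = I_0 · G_k/ΣG = 3.06 × 0.2239 = 0.6851 µA.

I ≈ 0.685 µA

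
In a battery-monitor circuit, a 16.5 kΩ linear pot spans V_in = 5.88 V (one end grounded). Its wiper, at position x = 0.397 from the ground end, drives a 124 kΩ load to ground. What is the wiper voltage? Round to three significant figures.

The pot divides into 9.950 kΩ above the wiper and 6.551 kΩ below.
R_L loads the lower segment: effective lower R = 6.222 kΩ.
Loaded-divider output: V_out = 5.88 × 0.3847 = 2.262 V.

V_out ≈ 2.26 V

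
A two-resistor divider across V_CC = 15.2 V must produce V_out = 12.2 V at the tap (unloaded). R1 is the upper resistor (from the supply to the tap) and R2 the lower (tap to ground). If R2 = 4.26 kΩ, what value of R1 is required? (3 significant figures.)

R1 ≈ 1.05 kΩ

Required fraction k = V_out/V_CC = 0.8026.
R1 = R2·(1/k − 1) = 4.26 × 0.2459 = 1.048 kΩ.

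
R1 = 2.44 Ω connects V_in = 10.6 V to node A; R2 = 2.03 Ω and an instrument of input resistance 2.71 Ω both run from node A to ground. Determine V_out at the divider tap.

First combine the lower leg with the load: R2 ‖ R_L = 1.161 Ω.
Voltage divider with the loaded lower leg: V_out = 10.6 × 1.161/(2.44 + 1.161) = 10.6 × 0.3223 = 3.417 V.

V_out ≈ 3.42 V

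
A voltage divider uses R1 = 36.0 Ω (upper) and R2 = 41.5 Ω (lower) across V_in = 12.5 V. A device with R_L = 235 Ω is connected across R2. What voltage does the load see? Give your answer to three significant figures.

V_out ≈ 6.19 V

First combine the lower leg with the load: R2 ‖ R_L = 35.27 Ω.
Now apply the divider: V_out = 12.5 × 0.4949 = 6.186 V.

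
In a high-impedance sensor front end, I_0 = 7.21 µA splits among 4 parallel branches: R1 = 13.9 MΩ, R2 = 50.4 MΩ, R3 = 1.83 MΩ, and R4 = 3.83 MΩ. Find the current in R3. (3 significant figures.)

ΣG = 1/13.9 + 1/50.4 + 1/1.83 + 1/3.83 = 0.8993.
By the current-divider rule, I = I_0 · G_k/ΣG = 7.21 × 0.6076 = 4.381 µA.

I ≈ 4.38 µA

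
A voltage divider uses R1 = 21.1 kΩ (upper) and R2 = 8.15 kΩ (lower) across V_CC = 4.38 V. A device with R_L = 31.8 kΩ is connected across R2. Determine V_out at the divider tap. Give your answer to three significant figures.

V_out ≈ 1.03 V

R2 ‖ R_L = (8.15 × 31.8)/(8.15 + 31.8) = 6.487 kΩ.
Now apply the divider: V_out = 4.38 × 0.2352 = 1.030 V.
(Unloaded it would be 1.22 V; the load pulls it down.)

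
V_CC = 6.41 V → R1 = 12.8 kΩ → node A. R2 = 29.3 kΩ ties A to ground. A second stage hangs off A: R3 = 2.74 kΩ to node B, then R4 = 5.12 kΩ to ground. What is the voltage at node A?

V_A ≈ 2.09 V

Node A sees R2 in parallel with the series input of stage 2, R3 + R4 = 7.860 kΩ.
R2 ‖ (R3+R4) = 6.197 kΩ.
First divider: V_A = V_CC · 6.197/(12.8 + 6.197) = 2.091 V.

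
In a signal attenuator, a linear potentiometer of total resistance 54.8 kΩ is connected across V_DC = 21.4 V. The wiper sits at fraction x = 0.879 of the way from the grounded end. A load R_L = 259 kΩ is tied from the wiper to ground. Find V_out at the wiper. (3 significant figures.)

The pot divides into 6.631 kΩ above the wiper and 48.17 kΩ below.
R_L loads the lower segment: effective lower R = 40.62 kΩ.
Then V_out = V_DC · 40.62/(6.631 + 40.62) = 18.40 V.
(Unloaded: V_out = x·V_DC = 18.8 V.)

V_out ≈ 18.4 V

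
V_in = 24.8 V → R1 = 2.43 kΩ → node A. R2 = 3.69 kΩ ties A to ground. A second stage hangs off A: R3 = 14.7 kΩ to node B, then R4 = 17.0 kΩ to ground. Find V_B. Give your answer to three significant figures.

V_B ≈ 7.66 V

The second stage (R3 + R4 = 31.70 kΩ) loads node A in parallel with R2.
R2 ‖ (R3+R4) = 3.305 kΩ.
V_A = 24.8 × 3.305/(2.43 + 3.305) = 14.29 V.
Then the unloaded second divider: V_B = V_A × R4/(R3+R4) = 14.29 × 0.5363 = 7.665 V.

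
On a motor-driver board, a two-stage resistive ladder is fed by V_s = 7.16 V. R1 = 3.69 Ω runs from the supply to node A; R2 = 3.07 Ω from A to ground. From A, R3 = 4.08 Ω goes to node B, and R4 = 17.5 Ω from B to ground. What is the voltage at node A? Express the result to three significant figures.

V_A ≈ 3.02 V

Node A sees R2 in parallel with the series input of stage 2, R3 + R4 = 21.58 Ω.
Effective lower resistance at A: R2 ‖ 21.58 = 2.688 Ω.
So V_A = 7.16 × 0.4214 = 3.017 V.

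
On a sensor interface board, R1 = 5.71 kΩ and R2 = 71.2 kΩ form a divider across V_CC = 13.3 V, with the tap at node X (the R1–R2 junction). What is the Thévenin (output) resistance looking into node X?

With V_CC suppressed (replaced by a short), R_th = R1 ‖ R2 = (5.710 × 71.2)/(5.710 + 71.2) = 5.286 kΩ.

R_th ≈ 5.29 kΩ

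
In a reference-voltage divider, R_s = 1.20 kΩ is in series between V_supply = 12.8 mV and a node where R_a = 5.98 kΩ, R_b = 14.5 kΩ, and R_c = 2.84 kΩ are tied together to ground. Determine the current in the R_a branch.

Equivalent of the parallel group: R_p = 1.700 kΩ.
Node voltage V_A = V_supply · R_p/(R_s + R_p) = 12.8 × 0.5862 = 7.503 mV.
I(R_a) = V_A / R_a = 7.503/5.98 = 1.255 µA.
(Equivalently: I_total = 4.414 µA, then current-divider fraction G_k/ΣG = 0.2842.)

I ≈ 1.25 µA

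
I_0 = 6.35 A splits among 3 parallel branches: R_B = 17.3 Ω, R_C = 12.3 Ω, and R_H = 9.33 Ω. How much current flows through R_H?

Total conductance ΣG = 1/17.3 + 1/12.3 + 1/9.33 = 0.2463 (units of 1/Ω).
R_H takes the fraction G_k/ΣG = 0.1072/0.2463 = 0.4352, so I = 6.35 × 0.4352 = 2.763 A.

I ≈ 2.76 A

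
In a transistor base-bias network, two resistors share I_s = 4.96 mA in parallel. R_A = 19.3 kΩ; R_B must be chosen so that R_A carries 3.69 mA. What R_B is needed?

The fraction through R_A equals R_B/(R_A+R_B).
3.69/4.96 = R_B/(R_A + R_B) → R_B = R_A · (0.7440)/(1 − 0.7440) = 19.3 × 2.906 = 56.08 kΩ.

R_B ≈ 56.1 kΩ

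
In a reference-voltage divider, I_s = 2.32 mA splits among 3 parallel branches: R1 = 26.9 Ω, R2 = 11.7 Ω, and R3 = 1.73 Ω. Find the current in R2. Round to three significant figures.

ΣG = 1/26.9 + 1/11.7 + 1/1.73 = 0.7007.
R2 takes the fraction G_k/ΣG = 0.08547/0.7007 = 0.1220, so I = 2.32 × 0.1220 = 0.2830 mA.

I ≈ 0.283 mA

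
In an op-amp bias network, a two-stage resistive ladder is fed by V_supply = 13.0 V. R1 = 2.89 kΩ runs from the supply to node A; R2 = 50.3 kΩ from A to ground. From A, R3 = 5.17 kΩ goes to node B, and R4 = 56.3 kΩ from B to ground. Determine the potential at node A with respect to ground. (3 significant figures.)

Node A sees R2 in parallel with the series input of stage 2, R3 + R4 = 61.47 kΩ.
R2 ‖ (R3+R4) = 27.66 kΩ.
First divider: V_A = V_supply · 27.66/(2.89 + 27.66) = 11.77 V.

V_A ≈ 11.8 V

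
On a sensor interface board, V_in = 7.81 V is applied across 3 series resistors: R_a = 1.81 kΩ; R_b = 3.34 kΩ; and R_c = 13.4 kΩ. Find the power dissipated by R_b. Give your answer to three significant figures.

P ≈ 0.592 mW

Series current I = V_in/ΣR = 7.81/18.55 = 0.4210 mA.
V(R_b) = I·R = 1.406 V; P = V·I = 1.406 × 0.4210 = 0.5921 mW.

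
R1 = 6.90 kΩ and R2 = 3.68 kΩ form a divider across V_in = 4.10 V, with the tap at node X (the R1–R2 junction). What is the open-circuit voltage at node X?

V_th ≈ 1.43 V

With X open, the divider is unloaded: V_th = 4.10 × 3.68/10.58 = 1.426 V.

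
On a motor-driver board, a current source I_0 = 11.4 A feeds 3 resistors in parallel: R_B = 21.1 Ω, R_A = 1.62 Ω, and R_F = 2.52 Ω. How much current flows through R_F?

Conductances: ΣG = 1/21.1 + 1/1.62 + 1/2.52 = 1.062 (1/Ω).
R_F takes the fraction G_k/ΣG = 0.3968/1.062 = 0.3738, so I = 11.4 × 0.3738 = 4.262 A.

I ≈ 4.26 A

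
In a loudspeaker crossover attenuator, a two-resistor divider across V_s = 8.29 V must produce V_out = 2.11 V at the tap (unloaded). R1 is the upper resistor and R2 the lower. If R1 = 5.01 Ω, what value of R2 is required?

V_out/V_s = R2/(R1+R2) = 0.2545.
So R2 = R1 · V_out/(V_s − V_out) = 5.01 × 2.11/(8.29 − 2.11) = 5.01 × 0.3414 = 1.711 Ω.

R2 ≈ 1.71 Ω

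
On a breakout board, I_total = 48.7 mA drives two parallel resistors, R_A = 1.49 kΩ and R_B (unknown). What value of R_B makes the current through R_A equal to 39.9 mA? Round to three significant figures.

R_B ≈ 6.76 kΩ

Two-branch current divider: I_A = I_total · R_B/(R_A + R_B).
With f = 0.8193, R_B = R_A · f/(1−f) = 1.49 × 4.534 = 6.756 kΩ.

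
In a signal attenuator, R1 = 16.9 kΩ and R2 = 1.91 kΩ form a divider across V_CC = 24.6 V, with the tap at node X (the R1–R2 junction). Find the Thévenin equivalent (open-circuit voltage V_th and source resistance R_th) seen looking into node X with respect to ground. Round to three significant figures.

V_th ≈ 2.50 V, R_th ≈ 1.72 kΩ

V_th is the unloaded tap voltage: V_CC · R2/(R1+R2) = 24.6 × 0.1015 = 2.498 V.
With V_CC suppressed (replaced by a short), R_th = R1 ‖ R2 = (16.90 × 1.91)/(16.90 + 1.91) = 1.716 kΩ.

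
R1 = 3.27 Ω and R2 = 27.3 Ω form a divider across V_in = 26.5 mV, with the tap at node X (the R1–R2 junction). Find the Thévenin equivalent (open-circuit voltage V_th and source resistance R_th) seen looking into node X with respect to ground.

V_th is the unloaded tap voltage: V_in · R2/(R1+R2) = 26.5 × 0.8930 = 23.67 mV.
Looking into X with the source shorted: R_th = R1·R2/(R1+R2) = 3.270 × 27.3/30.57 = 2.920 Ω.

V_th ≈ 23.7 mV, R_th ≈ 2.92 Ω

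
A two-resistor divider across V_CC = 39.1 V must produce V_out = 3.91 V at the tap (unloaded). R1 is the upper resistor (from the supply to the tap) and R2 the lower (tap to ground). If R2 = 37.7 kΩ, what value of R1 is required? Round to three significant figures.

The divider ratio is R2/(R1+R2) = 3.91/39.1 = 0.1000.
So R1 = R2 · (V_CC/V_out − 1) = 37.7 × (39.1/3.91 − 1) = 37.7 × 9.000 = 339.3 kΩ.

R1 ≈ 339 kΩ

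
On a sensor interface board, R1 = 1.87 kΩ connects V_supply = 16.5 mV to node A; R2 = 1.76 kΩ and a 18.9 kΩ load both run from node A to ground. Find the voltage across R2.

V_out ≈ 7.63 mV

First combine the lower leg with the load: R2 ‖ R_L = 1.610 kΩ.
Voltage divider with the loaded lower leg: V_out = 16.5 × 1.610/(1.87 + 1.610) = 16.5 × 0.4627 = 7.634 mV.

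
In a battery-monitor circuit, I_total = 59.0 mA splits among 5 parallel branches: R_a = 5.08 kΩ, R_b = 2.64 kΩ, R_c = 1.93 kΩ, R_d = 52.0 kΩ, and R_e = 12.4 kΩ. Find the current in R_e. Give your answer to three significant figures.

I ≈ 3.99 mA

Conductances: ΣG = 1/5.08 + 1/2.64 + 1/1.93 + 1/52.0 + 1/12.4 = 1.194 (1/kΩ).
Current divider: I(R_e) = I_total · G_k/ΣG = 59.0 × (0.08065/1.194) = 59.0 × 0.06756 = 3.986 mA.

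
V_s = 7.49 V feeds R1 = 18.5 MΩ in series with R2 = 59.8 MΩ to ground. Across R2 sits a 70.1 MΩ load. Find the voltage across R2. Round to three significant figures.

The load sits in parallel with R2, giving an effective lower resistance R2' = R2·R_L/(R2+R_L) = 32.27 MΩ.
Now apply the divider: V_out = 7.49 × 0.6356 = 4.761 V.

V_out ≈ 4.76 V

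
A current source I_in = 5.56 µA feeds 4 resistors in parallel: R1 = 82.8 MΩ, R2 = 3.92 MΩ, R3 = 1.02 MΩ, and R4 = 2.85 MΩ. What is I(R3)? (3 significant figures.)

Conductances: ΣG = 1/82.8 + 1/3.92 + 1/1.02 + 1/2.85 = 1.598 (1/MΩ).
By the current-divider rule, I = I_in · G_k/ΣG = 5.56 × 0.6133 = 3.410 µA.

I ≈ 3.41 µA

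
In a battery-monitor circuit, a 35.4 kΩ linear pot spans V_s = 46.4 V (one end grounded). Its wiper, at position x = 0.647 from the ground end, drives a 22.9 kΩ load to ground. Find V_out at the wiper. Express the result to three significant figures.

Lower segment x·R_p = 22.90 kΩ; upper segment (1−x)·R_p = 12.50 kΩ.
(x·R_p) ‖ R_L = 11.45 kΩ.
V_out = 46.4 × 11.45/(12.50 + 11.45) = 22.19 V.
(Unloaded: V_out = x·V_s = 30.0 V.)

V_out ≈ 22.2 V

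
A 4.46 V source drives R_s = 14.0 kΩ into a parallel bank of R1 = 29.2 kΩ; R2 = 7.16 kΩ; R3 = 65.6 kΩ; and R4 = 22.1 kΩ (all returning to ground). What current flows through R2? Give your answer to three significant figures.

I ≈ 0.145 mA

Equivalent of the parallel group: R_p = 4.266 kΩ.
V_A = 4.46 × 4.266/18.27 = 1.042 V.
I(R2) = V_A / R2 = 1.042/7.16 = 0.1455 mA.
(Equivalently: I_total = 0.2442 mA, then current-divider fraction G_k/ΣG = 0.5958.)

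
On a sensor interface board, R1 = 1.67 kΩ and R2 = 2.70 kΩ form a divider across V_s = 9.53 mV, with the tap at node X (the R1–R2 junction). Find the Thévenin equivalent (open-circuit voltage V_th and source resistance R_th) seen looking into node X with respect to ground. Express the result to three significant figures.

V_th ≈ 5.89 mV, R_th ≈ 1.03 kΩ

Open-circuit (no load on X): V_th = V_s · R2/(R1 + R2) = 9.53 × 2.70/(1.670 + 2.70) = 5.888 mV.
Looking into X with the source shorted: R_th = R1·R2/(R1+R2) = 1.670 × 2.70/4.370 = 1.032 kΩ.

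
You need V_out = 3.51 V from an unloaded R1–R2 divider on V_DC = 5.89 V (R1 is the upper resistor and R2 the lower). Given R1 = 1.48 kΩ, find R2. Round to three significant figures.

The divider ratio is R2/(R1+R2) = 3.51/5.89 = 0.5959.
R2 = R1 · 0.5959/(1 − 0.5959) = 2.183 kΩ.

R2 ≈ 2.18 kΩ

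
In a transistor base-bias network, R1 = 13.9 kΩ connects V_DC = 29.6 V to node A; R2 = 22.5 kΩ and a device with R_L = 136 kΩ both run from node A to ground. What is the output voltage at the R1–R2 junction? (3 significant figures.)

First combine the lower leg with the load: R2 ‖ R_L = 19.31 kΩ.
Then V_out = V_DC · R2'/(R1 + R2') = 29.6 × 19.31/33.21 = 17.21 V.
(Unloaded it would be 18.3 V; the load pulls it down.)

V_out ≈ 17.2 V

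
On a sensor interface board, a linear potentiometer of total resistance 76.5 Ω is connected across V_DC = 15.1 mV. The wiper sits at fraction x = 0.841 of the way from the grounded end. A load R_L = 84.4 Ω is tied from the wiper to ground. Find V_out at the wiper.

The pot divides into 12.16 Ω above the wiper and 64.34 Ω below.
R_L loads the lower segment: effective lower R = 36.51 Ω.
Loaded-divider output: V_out = 15.1 × 0.7501 = 11.33 mV.

V_out ≈ 11.3 mV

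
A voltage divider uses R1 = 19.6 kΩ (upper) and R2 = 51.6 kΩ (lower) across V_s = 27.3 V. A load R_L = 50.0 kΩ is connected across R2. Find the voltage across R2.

V_out ≈ 15.4 V

First combine the lower leg with the load: R2 ‖ R_L = 25.39 kΩ.
Now apply the divider: V_out = 27.3 × 0.5644 = 15.41 V.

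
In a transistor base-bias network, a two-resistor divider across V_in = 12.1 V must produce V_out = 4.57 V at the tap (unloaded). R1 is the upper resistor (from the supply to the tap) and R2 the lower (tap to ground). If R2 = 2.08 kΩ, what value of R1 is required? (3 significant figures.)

The divider ratio is R2/(R1+R2) = 4.57/12.1 = 0.3777.
Rearranging, R1 = R2·(1−k)/k = 2.08 × 1.648 = 3.427 kΩ.

R1 ≈ 3.43 kΩ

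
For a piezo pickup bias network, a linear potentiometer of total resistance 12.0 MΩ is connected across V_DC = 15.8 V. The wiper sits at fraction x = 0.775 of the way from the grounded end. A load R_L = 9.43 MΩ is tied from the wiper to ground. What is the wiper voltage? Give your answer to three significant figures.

V_out ≈ 10.0 V

Lower segment x·R_p = 9.300 MΩ; upper segment (1−x)·R_p = 2.700 MΩ.
R_L loads the lower segment: effective lower R = 4.682 MΩ.
V_out = 15.8 × 4.682/(2.700 + 4.682) = 10.02 V.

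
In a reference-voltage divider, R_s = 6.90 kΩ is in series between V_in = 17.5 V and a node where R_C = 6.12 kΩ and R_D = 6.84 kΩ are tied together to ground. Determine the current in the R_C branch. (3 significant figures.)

I ≈ 0.912 mA

Equivalent of the parallel group: R_p = 3.230 kΩ.
V_A = 17.5 × 3.230/10.13 = 5.580 V.
Branch current I = V_A/R_C = 5.580/6.12 = 0.9118 mA.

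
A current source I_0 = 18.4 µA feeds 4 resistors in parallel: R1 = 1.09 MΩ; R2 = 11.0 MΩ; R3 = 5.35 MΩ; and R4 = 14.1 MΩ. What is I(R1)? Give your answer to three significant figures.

I ≈ 13.3 µA

Total conductance ΣG = 1/1.09 + 1/11.0 + 1/5.35 + 1/14.1 = 1.266 (units of 1/MΩ).
R1 takes the fraction G_k/ΣG = 0.9174/1.266 = 0.7246, so I = 18.4 × 0.7246 = 13.33 µA.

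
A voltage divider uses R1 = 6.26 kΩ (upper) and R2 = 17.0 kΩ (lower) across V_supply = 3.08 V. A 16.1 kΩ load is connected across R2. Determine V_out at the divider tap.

The load sits in parallel with R2, giving an effective lower resistance R2' = R2·R_L/(R2+R_L) = 8.269 kΩ.
Now apply the divider: V_out = 3.08 × 0.5691 = 1.753 V.

V_out ≈ 1.75 V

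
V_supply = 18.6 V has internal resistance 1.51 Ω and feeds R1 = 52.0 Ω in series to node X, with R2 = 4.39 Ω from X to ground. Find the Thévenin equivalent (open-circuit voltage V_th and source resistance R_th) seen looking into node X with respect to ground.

V_th ≈ 1.41 V, R_th ≈ 4.06 Ω

R1' = 1.51 + 52.0 = 53.51 Ω (source resistance + R1).
With X open, the divider is unloaded: V_th = 18.6 × 4.39/57.90 = 1.410 V.
Zeroing V_supply shorts the top of R1' to ground, so R_th = R1' ‖ R2 = 4.057 Ω.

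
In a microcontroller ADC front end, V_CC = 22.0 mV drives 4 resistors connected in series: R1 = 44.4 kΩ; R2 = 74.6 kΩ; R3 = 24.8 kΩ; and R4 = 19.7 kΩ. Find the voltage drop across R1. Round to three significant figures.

V ≈ 5.97 mV

ΣR = 44.4 + 74.6 + 24.8 + 19.7 = 163.5 kΩ.
By the voltage-divider rule, V = 22.0 × 44.40/163.5 = 5.974 mV.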